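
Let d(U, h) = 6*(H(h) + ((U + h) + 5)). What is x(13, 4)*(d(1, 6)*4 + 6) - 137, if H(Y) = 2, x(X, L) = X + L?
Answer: 5677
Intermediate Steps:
x(X, L) = L + X
d(U, h) = 42 + 6*U + 6*h (d(U, h) = 6*(2 + ((U + h) + 5)) = 6*(2 + (5 + U + h)) = 6*(7 + U + h) = 42 + 6*U + 6*h)
x(13, 4)*(d(1, 6)*4 + 6) - 137 = (4 + 13)*((42 + 6*1 + 6*6)*4 + 6) - 137 = 17*((42 + 6 + 36)*4 + 6) - 137 = 17*(84*4 + 6) - 137 = 17*(336 + 6) - 137 = 17*342 - 137 = 5814 - 137 = 5677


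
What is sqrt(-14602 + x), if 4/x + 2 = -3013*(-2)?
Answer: I*sqrt(33117860166)/1506 ≈ 120.84*I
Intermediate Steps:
x = 1/1506 (x = 4/(-2 - 3013*(-2)) = 4/(-2 + 6026) = 4/6024 = 4*(1/6024) = 1/1506 ≈ 0.00066401)
sqrt(-14602 + x) = sqrt(-14602 + 1/1506) = sqrt(-21990611/1506) = I*sqrt(33117860166)/1506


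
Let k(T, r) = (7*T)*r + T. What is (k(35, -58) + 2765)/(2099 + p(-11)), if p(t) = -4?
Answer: -2282/419 ≈ -5.4463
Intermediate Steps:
k(T, r) = T + 7*T*r (k(T, r) = 7*T*r + T = T + 7*T*r)
(k(35, -58) + 2765)/(2099 + p(-11)) = (35*(1 + 7*(-58)) + 2765)/(2099 - 4) = (35*(1 - 406) + 2765)/2095 = (35*(-405) + 2765)*(1/2095) = (-14175 + 2765)*(1/2095) = -11410*1/2095 = -2282/419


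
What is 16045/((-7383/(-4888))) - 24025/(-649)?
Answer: 51077122615/4791567 ≈ 10660.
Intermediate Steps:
16045/((-7383/(-4888))) - 24025/(-649) = 16045/((-7383*(-1/4888))) - 24025*(-1/649) = 16045/(7383/4888) + 24025/649 = 16045*(4888/7383) + 24025/649 = 78427960/7383 + 24025/649 = 51077122615/4791567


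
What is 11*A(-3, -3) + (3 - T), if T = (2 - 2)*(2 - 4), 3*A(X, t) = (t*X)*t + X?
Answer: -107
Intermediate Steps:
A(X, t) = X/3 + X*t**2/3 (A(X, t) = ((t*X)*t + X)/3 = ((X*t)*t + X)/3 = (X*t**2 + X)/3 = (X + X*t**2)/3 = X/3 + X*t**2/3)
T = 0 (T = 0*(-2) = 0)
11*A(-3, -3) + (3 - T) = 11*((1/3)*(-3)*(1 + (-3)**2)) + (3 - 1*0) = 11*((1/3)*(-3)*(1 + 9)) + (3 + 0) = 11*((1/3)*(-3)*10) + 3 = 11*(-10) + 3 = -110 + 3 = -107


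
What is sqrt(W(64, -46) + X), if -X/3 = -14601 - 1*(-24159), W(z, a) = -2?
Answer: 2*I*sqrt(7169) ≈ 169.34*I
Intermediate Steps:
X = -28674 (X = -3*(-14601 - 1*(-24159)) = -3*(-14601 + 24159) = -3*9558 = -28674)
sqrt(W(64, -46) + X) = sqrt(-2 - 28674) = sqrt(-28676) = 2*I*sqrt(7169)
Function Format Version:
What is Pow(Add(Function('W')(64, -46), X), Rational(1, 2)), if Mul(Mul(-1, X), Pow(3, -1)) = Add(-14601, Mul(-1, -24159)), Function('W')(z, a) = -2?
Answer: Mul(2, I, Pow(7169, Rational(1, 2))) ≈ Mul(169.34, I)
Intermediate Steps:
X = -28674 (X = Mul(-3, Add(-14601, Mul(-1, -24159))) = Mul(-3, Add(-14601, 24159)) = Mul(-3, 9558) = -28674)
Pow(Add(Function('W')(64, -46), X), Rational(1, 2)) = Pow(Add(-2, -28674), Rational(1, 2)) = Pow(-28676, Rational(1, 2)) = Mul(2, I, Pow(7169, Rational(1, 2)))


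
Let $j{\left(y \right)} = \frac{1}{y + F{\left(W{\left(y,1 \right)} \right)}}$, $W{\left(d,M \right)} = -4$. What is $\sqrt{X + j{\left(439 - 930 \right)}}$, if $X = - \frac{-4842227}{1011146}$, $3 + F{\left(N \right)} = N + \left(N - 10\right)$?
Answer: $\frac{\sqrt{1252915598191694}}{16178336} \approx 2.1879$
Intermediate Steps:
$F{\left(N \right)} = -13 + 2 N$ ($F{\left(N \right)} = -3 + \left(N + \left(N - 10\right)\right) = -3 + \left(N + \left(-10 + N\right)\right) = -3 + \left(-10 + 2 N\right) = -13 + 2 N$)
$X = \frac{4842227}{1011146}$ ($X = - \frac{-4842227}{1011146} = \left(-1\right) \left(- \frac{4842227}{1011146}\right) = \frac{4842227}{1011146} \approx 4.7888$)
$j{\left(y \right)} = \frac{1}{-21 + y}$ ($j{\left(y \right)} = \frac{1}{y + \left(-13 + 2 \left(-4\right)\right)} = \frac{1}{y - 21} = \frac{1}{-21 + y}$)
$\sqrt{X + j{\left(439 - 930 \right)}} = \sqrt{\frac{4842227}{1011146} + \frac{1}{-21 + \left(439 - 930\right)}} = \sqrt{\frac{4842227}{1011146} + \frac{1}{-21 - 491}} = \sqrt{\frac{4842227}{1011146} + \frac{1}{-512}} = \sqrt{\frac{4842227}{1011146} - \frac{1}{512}} = \sqrt{\frac{1239104539}{258853376}} = \frac{\sqrt{1252915598191694}}{16178336}$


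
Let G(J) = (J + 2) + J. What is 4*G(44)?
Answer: 360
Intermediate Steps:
G(J) = 2 + 2*J (G(J) = (2 + J) + J = 2 + 2*J)
4*G(44) = 4*(2 + 2*44) = 4*(2 + 88) = 4*90 = 360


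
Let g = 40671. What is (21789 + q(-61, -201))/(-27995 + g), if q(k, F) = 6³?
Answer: 22005/12676 ≈ 1.7360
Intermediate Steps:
q(k, F) = 216
(21789 + q(-61, -201))/(-27995 + g) = (21789 + 216)/(-27995 + 40671) = 22005/12676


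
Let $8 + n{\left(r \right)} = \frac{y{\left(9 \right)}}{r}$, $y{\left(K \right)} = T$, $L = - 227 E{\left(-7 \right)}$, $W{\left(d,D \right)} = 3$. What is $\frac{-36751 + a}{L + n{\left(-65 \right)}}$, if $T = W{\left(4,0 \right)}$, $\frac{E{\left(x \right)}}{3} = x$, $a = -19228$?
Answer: $- \frac{3638635}{309332} \approx -11.763$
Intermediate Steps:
$E{\left(x \right)} = 3 x$
$L = 4767$ ($L = - 227 \cdot 3 \left(-7\right) = \left(-227\right) \left(-21\right) = 4767$)
$T = 3$
$y{\left(K \right)} = 3$
$n{\left(r \right)} = -8 + \frac{3}{r}$
$\frac{-36751 + a}{L + n{\left(-65 \right)}} = \frac{-36751 - 19228}{4767 - \left(8 - \frac{3}{-65}\right)} = - \frac{55979}{4767 + \left(-8 + 3 \left(- \frac{1}{65}\right)\right)} = - \frac{55979}{4767 - \frac{523}{65}} = - \frac{55979}{\frac{309332}{65}} = \left(-55979\right) \frac{65}{309332} = - \frac{3638635}{309332}$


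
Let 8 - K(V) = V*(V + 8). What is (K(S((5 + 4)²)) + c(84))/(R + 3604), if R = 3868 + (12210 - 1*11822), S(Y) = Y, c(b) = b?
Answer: -7117/7860 ≈ -0.90547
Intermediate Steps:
R = 4256 (R = 3868 + (12210 - 11822) = 3868 + 388 = 4256)
K(V) = 8 - V*(8 + V) (K(V) = 8 - V*(V + 8) = 8 - V*(8 + V))
(K(S((5 + 4)²)) + c(84))/(R + 3604) = ((8 - ((5 + 4)²)² - 8*(5 + 4)²) + 84)/(4256 + 3604) = ((8 - (9²)² - 8*9²) + 84)/7860 = ((8 - 1*81² - 8*81) + 84)*(1/7860) = ((8 - 1*6561 - 648) + 84)*(1/7860) = ((8 - 6561 - 648) + 84)*(1/7860) = (-7201 + 84)*(1/7860) = -7117*1/7860 = -7117/7860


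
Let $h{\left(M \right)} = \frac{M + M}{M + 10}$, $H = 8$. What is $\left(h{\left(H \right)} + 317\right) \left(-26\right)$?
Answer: $- \frac{74386}{9} \approx -8265.1$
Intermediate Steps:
$h{\left(M \right)} = \frac{2 M}{10 + M}$
$\left(h{\left(H \right)} + 317\right) \left(-26\right) = \left(2 \cdot 8 \frac{1}{10 + 8} + 317\right) \left(-26\right) = \left(2 \cdot 8 \cdot \frac{1}{18} + 317\right) \left(-26\right) = \left(\frac{8}{9} + 317\right) \left(-26\right) = \frac{2861}{9} \left(-26\right) = - \frac{74386}{9}$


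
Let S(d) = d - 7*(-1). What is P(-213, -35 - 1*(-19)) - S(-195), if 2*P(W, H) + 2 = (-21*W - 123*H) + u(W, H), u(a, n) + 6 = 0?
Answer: 6809/2 ≈ 3404.5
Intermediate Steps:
u(a, n) = -6 (u(a, n) = -6 + 0 = -6)
P(W, H) = -4 - 123*H/2 - 21*W/2 (P(W, H) = -1 + ((-21*W - 123*H) - 6)/2 = -1 + ((-123*H - 21*W) - 6)/2 = -1 + (-6 - 123*H - 21*W)/2 = -1 + (-3 - 123*H/2 - 21*W/2) = -4 - 123*H/2 - 21*W/2)
S(d) = 7 + d (S(d) = d + 7 = 7 + d)
P(-213, -35 - 1*(-19)) - S(-195) = (-4 - 123*(-35 - 1*(-19))/2 - 21/2*(-213)) - (7 - 195) = (-4 - 123*(-35 + 19)/2 + 4473/2) - 1*(-188) = (-4 - 123/2*(-16) + 4473/2) + 188 = (-4 + 984 + 4473/2) + 188 = 6433/2 + 188 = 6809/2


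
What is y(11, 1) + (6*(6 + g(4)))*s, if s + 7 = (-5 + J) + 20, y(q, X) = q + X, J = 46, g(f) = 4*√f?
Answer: 4548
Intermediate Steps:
y(q, X) = X + q
s = 54 (s = -7 + ((-5 + 46) + 20) = -7 + (41 + 20) = -7 + 61 = 54)
y(11, 1) + (6*(6 + g(4)))*s = (1 + 11) + (6*(6 + 4*√4))*54 = 12 + (6*(6 + 4*2))*54 = 12 + (6*(6 + 8))*54 = 12 + (6*14)*54 = 12 + 84*54 = 12 + 4536 = 4548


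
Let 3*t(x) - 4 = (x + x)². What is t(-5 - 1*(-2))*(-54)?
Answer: -720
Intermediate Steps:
t(x) = 4/3 + 4*x²/3 (t(x) = 4/3 + (x + x)²/3 = 4/3 + (2*x)²/3 = 4/3 + (4*x²)/3 = 4/3 + 4*x²/3)
t(-5 - 1*(-2))*(-54) = (4/3 + 4*(-5 - 1*(-2))²/3)*(-54) = (4/3 + 4*(-5 + 2)²/3)*(-54) = (4/3 + (4/3)*(-3)²)*(-54) = (4/3 + (4/3)*9)*(-54) = (4/3 + 12)*(-54) = (40/3)*(-54) = -720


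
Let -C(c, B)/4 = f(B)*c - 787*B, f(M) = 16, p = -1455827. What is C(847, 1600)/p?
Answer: -4982592/1455827 ≈ -3.4225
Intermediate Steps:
C(c, B) = -64*c + 3148*B (C(c, B) = -4*(16*c - 787*B) = -4*(-787*B + 16*c) = -64*c + 3148*B)
C(847, 1600)/p = (-64*847 + 3148*1600)/(-1455827) = (-54208 + 5036800)*(-1/1455827) = 4982592*(-1/1455827) = -4982592/1455827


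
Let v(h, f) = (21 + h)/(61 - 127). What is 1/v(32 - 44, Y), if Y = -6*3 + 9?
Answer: -22/3 ≈ -7.3333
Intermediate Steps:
Y = -9 (Y = -18 + 9 = -9)
v(h, f) = -7/22 - h/66 (v(h, f) = (21 + h)/(-66) = (21 + h)*(-1/66) = -7/22 - h/66)
1/v(32 - 44, Y) = 1/(-7/22 - (32 - 44)/66) = 1/(-7/22 - 1/66*(-12)) = 1/(-7/22 + 2/11) = 1/(-3/22) = -22/3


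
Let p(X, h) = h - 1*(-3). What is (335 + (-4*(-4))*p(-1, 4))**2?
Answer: 199809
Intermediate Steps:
p(X, h) = 3 + h (p(X, h) = h + 3 = 3 + h)
(335 + (-4*(-4))*p(-1, 4))**2 = (335 + (-4*(-4))*(3 + 4))**2 = (335 + 16*7)**2 = (335 + 112)**2 = 447**2 = 199809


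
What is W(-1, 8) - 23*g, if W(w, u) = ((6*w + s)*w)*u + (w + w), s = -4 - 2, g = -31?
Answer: 807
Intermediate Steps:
s = -6
W(w, u) = 2*w + u*w*(-6 + 6*w) (W(w, u) = ((6*w - 6)*w)*u + (w + w) = ((-6 + 6*w)*w)*u + 2*w = (w*(-6 + 6*w))*u + 2*w = u*w*(-6 + 6*w) + 2*w = 2*w + u*w*(-6 + 6*w))
W(-1, 8) - 23*g = 2*(-1)*(1 - 3*8 + 3*8*(-1)) - 23*(-31) = 2*(-1)*(1 - 24 - 24) + 713 = 2*(-1)*(-47) + 713 = 94 + 713 = 807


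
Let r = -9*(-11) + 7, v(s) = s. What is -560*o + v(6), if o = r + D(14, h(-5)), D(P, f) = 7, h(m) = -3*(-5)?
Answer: -63274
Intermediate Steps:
h(m) = 15
r = 106 (r = 99 + 7 = 106)
o = 113 (o = 106 + 7 = 113)
-560*o + v(6) = -560*113 + 6 = -63280 + 6 = -63274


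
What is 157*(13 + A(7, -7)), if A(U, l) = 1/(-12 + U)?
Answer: 10048/5 ≈ 2009.6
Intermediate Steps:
157*(13 + A(7, -7)) = 157*(13 + 1/(-12 + 7)) = 157*(13 + 1/(-5)) = 157*(13 - 1/5) = 157*(64/5) = 10048/5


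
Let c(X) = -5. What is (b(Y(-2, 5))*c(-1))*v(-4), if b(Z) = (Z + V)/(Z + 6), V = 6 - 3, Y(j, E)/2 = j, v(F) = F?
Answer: -10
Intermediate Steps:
Y(j, E) = 2*j
V = 3
b(Z) = (3 + Z)/(6 + Z) (b(Z) = (Z + 3)/(Z + 6) = (3 + Z)/(6 + Z))
(b(Y(-2, 5))*c(-1))*v(-4) = (((3 + 2*(-2))/(6 + 2*(-2)))*(-5))*(-4) = (((3 - 4)/(6 - 4))*(-5))*(-4) = ((-1/2)*(-5))*(-4) = (((½)*(-1))*(-5))*(-4) = -½*(-5)*(-4) = (5/2)*(-4) = -10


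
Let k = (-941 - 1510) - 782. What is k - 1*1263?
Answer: -4496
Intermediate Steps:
k = -3233 (k = -2451 - 782 = -3233)
k - 1*1263 = -3233 - 1*1263 = -3233 - 1263 = -4496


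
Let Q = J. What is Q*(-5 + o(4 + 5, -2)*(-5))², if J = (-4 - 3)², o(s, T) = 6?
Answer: 60025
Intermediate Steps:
J = 49 (J = (-7)² = 49)
Q = 49
Q*(-5 + o(4 + 5, -2)*(-5))² = 49*(-5 + 6*(-5))² = 49*(-5 - 30)² = 49*(-35)² = 49*1225 = 60025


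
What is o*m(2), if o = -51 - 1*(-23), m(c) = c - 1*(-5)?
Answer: -196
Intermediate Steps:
m(c) = 5 + c (m(c) = c + 5 = 5 + c)
o = -28 (o = -51 + 23 = -28)
o*m(2) = -28*(5 + 2) = -28*7 = -196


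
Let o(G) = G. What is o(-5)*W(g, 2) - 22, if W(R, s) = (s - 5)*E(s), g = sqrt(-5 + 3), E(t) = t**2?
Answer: 38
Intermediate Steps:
g = I*sqrt(2) (g = sqrt(-2) = I*sqrt(2) ≈ 1.4142*I)
W(R, s) = s**2*(-5 + s) (W(R, s) = (s - 5)*s**2 = (-5 + s)*s**2 = s**2*(-5 + s))
o(-5)*W(g, 2) - 22 = -5*2**2*(-5 + 2) - 22 = -20*(-3) - 22 = -5*(-12) - 22 = 60 - 22 = 38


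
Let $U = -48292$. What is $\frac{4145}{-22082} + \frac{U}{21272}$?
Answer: $- \frac{72159774}{29358019} \approx -2.4579$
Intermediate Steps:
$\frac{4145}{-22082} + \frac{U}{21272} = \frac{4145}{-22082} - \frac{48292}{21272} = 4145 \left(- \frac{1}{22082}\right) - \frac{12073}{5318} = - \frac{4145}{22082} - \frac{12073}{5318} = - \frac{72159774}{29358019}$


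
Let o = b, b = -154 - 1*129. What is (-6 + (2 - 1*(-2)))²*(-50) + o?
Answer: -483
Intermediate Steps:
b = -283 (b = -154 - 129 = -283)
o = -283
(-6 + (2 - 1*(-2)))²*(-50) + o = (-6 + (2 - 1*(-2)))²*(-50) - 283 = (-6 + (2 + 2))²*(-50) - 283 = (-6 + 4)²*(-50) - 283 = (-2)²*(-50) - 283 = 4*(-50) - 283 = -200 - 283 = -483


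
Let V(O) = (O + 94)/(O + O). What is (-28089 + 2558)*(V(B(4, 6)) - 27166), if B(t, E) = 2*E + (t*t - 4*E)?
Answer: 2773049565/4 ≈ 6.9326e+8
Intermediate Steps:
B(t, E) = t² - 2*E (B(t, E) = 2*E + (t² - 4*E) = t² - 2*E)
V(O) = (94 + O)/(2*O) (V(O) = (94 + O)/((2*O)) = (94 + O)*(1/(2*O)) = (94 + O)/(2*O))
(-28089 + 2558)*(V(B(4, 6)) - 27166) = (-28089 + 2558)*((94 + (4² - 2*6))/(2*(4² - 2*6)) - 27166) = -25531*((94 + (16 - 12))/(2*(16 - 12)) - 27166) = -25531*((½)*(94 + 4)/4 - 27166) = -25531*((½)*(¼)*98 - 27166) = -25531*(49/4 - 27166) = -25531*(-108615/4) = 2773049565/4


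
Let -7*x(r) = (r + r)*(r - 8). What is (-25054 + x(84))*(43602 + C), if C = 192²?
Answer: -2162765148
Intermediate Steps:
x(r) = -2*r*(-8 + r)/7 (x(r) = -(r + r)*(r - 8)/7 = -2*r*(-8 + r)/7)
C = 36864
(-25054 + x(84))*(43602 + C) = (-25054 + (2/7)*84*(8 - 1*84))*(43602 + 36864) = (-25054 + (2/7)*84*(8 - 84))*80466 = (-25054 + (2/7)*84*(-76))*80466 = (-25054 - 1824)*80466 = -26878*80466 = -2162765148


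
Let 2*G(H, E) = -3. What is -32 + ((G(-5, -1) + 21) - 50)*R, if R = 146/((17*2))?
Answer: -5541/34 ≈ -162.97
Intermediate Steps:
G(H, E) = -3/2 (G(H, E) = (½)*(-3) = -3/2)
R = 73/17 (R = 146/34 = 146*(1/34) = 73/17 ≈ 4.2941)
-32 + ((G(-5, -1) + 21) - 50)*R = -32 + ((-3/2 + 21) - 50)*(73/17) = -32 + (39/2 - 50)*(73/17) = -32 - 61/2*73/17 = -32 - 4453/34 = -5541/34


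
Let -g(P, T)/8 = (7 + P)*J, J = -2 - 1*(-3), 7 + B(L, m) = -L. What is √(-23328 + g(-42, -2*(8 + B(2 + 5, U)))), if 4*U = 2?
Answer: 2*I*√5762 ≈ 151.82*I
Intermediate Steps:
U = ½ (U = (¼)*2 = ½ ≈ 0.50000)
B(L, m) = -7 - L
J = 1 (J = -2 + 3 = 1)
g(P, T) = -56 - 8*P (g(P, T) = -8*(7 + P) = -56 - 8*P)
√(-23328 + g(-42, -2*(8 + B(2 + 5, U)))) = √(-23328 + (-56 - 8*(-42))) = √(-23328 + (-56 + 336)) = √(-23328 + 280) = √(-23048) = 2*I*√5762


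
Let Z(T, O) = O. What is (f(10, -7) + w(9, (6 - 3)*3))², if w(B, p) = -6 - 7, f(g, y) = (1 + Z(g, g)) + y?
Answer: 81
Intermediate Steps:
f(g, y) = 1 + g + y (f(g, y) = (1 + g) + y = 1 + g + y)
w(B, p) = -13
(f(10, -7) + w(9, (6 - 3)*3))² = ((1 + 10 - 7) - 13)² = (4 - 13)² = (-9)² = 81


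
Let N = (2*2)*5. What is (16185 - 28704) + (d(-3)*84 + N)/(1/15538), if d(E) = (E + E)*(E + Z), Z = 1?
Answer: 15960545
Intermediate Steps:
N = 20 (N = 4*5 = 20)
d(E) = 2*E*(1 + E) (d(E) = (E + E)*(E + 1) = (2*E)*(1 + E) = 2*E*(1 + E))
(16185 - 28704) + (d(-3)*84 + N)/(1/15538) = (16185 - 28704) + ((2*(-3)*(1 - 3))*84 + 20)/(1/15538) = -12519 + ((2*(-3)*(-2))*84 + 20)/(1/15538) = -12519 + (12*84 + 20)*15538 = -12519 + (1008 + 20)*15538 = -12519 + 1028*15538 = -12519 + 15973064 = 15960545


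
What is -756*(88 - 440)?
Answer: 266112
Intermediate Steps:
-756*(88 - 440) = -756*(-352) = 266112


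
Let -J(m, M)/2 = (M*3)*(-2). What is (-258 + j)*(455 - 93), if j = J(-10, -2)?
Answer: -102084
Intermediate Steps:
J(m, M) = 12*M (J(m, M) = -2*M*3*(-2) = -2*3*M*(-2) = -(-12)*M = 12*M)
j = -24 (j = 12*(-2) = -24)
(-258 + j)*(455 - 93) = (-258 - 24)*(455 - 93) = -282*362 = -102084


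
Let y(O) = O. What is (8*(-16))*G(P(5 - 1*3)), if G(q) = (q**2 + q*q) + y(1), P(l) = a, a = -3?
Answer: -2432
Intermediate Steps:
P(l) = -3
G(q) = 1 + 2*q**2 (G(q) = (q**2 + q*q) + 1 = (q**2 + q**2) + 1 = 2*q**2 + 1 = 1 + 2*q**2)
(8*(-16))*G(P(5 - 1*3)) = (8*(-16))*(1 + 2*(-3)**2) = -128*(1 + 2*9) = -128*(1 + 18) = -128*19 = -2432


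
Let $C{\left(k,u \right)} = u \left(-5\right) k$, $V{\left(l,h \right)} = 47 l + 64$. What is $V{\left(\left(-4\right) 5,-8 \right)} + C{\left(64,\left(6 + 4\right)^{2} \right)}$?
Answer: $-32876$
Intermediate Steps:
$V{\left(l,h \right)} = 64 + 47 l$
$C{\left(k,u \right)} = - 5 k u$ ($C{\left(k,u \right)} = - 5 u k = - 5 k u$)
$V{\left(\left(-4\right) 5,-8 \right)} + C{\left(64,\left(6 + 4\right)^{2} \right)} = \left(64 + 47 \left(\left(-4\right) 5\right)\right) - 320 \left(6 + 4\right)^{2} = \left(64 + 47 \left(-20\right)\right) - 320 \cdot 10^{2} = \left(64 - 940\right) - 320 \cdot 100 = -876 - 32000 = -32876$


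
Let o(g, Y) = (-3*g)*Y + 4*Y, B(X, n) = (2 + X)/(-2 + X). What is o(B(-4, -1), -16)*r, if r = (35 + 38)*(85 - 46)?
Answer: -136656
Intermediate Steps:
r = 2847 (r = 73*39 = 2847)
B(X, n) = (2 + X)/(-2 + X)
o(g, Y) = 4*Y - 3*Y*g (o(g, Y) = -3*Y*g + 4*Y = 4*Y - 3*Y*g)
o(B(-4, -1), -16)*r = -16*(4 - 3*(2 - 4)/(-2 - 4))*2847 = -16*(4 - 3*(-2)/(-6))*2847 = -16*(4 - (-1)*(-2)/2)*2847 = -16*(4 - 3*⅓)*2847 = -16*(4 - 1)*2847 = -16*3*2847 = -48*2847 = -136656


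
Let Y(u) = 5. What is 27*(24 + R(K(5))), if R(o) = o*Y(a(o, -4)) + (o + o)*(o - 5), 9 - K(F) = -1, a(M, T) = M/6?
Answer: 4698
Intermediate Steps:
a(M, T) = M/6 (a(M, T) = M*(1/6) = M/6)
K(F) = 10 (K(F) = 9 - 1*(-1) = 9 + 1 = 10)
R(o) = 5*o + 2*o*(-5 + o) (R(o) = o*5 + (o + o)*(o - 5) = 5*o + (2*o)*(-5 + o) = 5*o + 2*o*(-5 + o))
27*(24 + R(K(5))) = 27*(24 + 10*(-5 + 2*10)) = 27*(24 + 10*(-5 + 20)) = 27*(24 + 10*15) = 27*(24 + 150) = 27*174 = 4698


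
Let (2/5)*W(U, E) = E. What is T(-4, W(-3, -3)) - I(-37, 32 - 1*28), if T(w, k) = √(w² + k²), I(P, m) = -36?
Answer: 89/2 ≈ 44.500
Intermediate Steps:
W(U, E) = 5*E/2
T(w, k) = √(k² + w²)
T(-4, W(-3, -3)) - I(-37, 32 - 1*28) = √(((5/2)*(-3))² + (-4)²) - 1*(-36) = √((-15/2)² + 16) + 36 = √(225/4 + 16) + 36 = √(289/4) + 36 = 17/2 + 36 = 89/2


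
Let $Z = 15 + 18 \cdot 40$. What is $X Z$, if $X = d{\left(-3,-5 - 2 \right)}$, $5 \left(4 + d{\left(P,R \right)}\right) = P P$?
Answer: $-1617$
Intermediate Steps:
$d{\left(P,R \right)} = -4 + \frac{P^{2}}{5}$ ($d{\left(P,R \right)} = -4 + \frac{P P}{5} = -4 + \frac{P^{2}}{5}$)
$X = - \frac{11}{5}$ ($X = -4 + \frac{\left(-3\right)^{2}}{5} = -4 + \frac{1}{5} \cdot 9 = -4 + \frac{9}{5} = - \frac{11}{5} \approx -2.2$)
$Z = 735$ ($Z = 15 + 720 = 735$)
$X Z = \left(- \frac{11}{5}\right) 735 = -1617$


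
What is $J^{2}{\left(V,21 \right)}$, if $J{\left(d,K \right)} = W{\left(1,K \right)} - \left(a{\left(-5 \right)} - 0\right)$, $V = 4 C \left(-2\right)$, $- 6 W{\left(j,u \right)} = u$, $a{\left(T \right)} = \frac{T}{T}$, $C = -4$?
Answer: $\frac{81}{4} \approx 20.25$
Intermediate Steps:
$a{\left(T \right)} = 1$
$W{\left(j,u \right)} = - \frac{u}{6}$
$V = 32$ ($V = 4 \left(-4\right) \left(-2\right) = \left(-16\right) \left(-2\right) = 32$)
$J{\left(d,K \right)} = -1 - \frac{K}{6}$ ($J{\left(d,K \right)} = - \frac{K}{6} - \left(1 - 0\right) = - \frac{K}{6} - \left(1 + 0\right) = - \frac{K}{6} - 1 = -1 - \frac{K}{6}$)
$J^{2}{\left(V,21 \right)} = \left(-1 - \frac{7}{2}\right)^{2} = \left(- \frac{9}{2}\right)^{2} = \frac{81}{4}$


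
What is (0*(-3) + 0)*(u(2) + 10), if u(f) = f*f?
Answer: 0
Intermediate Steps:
u(f) = f²
(0*(-3) + 0)*(u(2) + 10) = (0*(-3) + 0)*(2² + 10) = (0 + 0)*(4 + 10) = 0*14 = 0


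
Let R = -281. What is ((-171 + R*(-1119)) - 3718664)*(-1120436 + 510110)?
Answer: 2077791393096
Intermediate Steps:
((-171 + R*(-1119)) - 3718664)*(-1120436 + 510110) = ((-171 - 281*(-1119)) - 3718664)*(-1120436 + 510110) = ((-171 + 314439) - 3718664)*(-610326) = (314268 - 3718664)*(-610326) = -3404396*(-610326) = 2077791393096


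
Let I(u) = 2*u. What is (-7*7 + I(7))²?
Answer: 1225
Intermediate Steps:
(-7*7 + I(7))² = (-7*7 + 2*7)² = (-49 + 14)² = (-35)² = 1225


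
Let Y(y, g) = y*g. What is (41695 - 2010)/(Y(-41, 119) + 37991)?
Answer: 39685/33112 ≈ 1.1985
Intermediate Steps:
Y(y, g) = g*y
(41695 - 2010)/(Y(-41, 119) + 37991) = (41695 - 2010)/(119*(-41) + 37991) = 39685/(-4879 + 37991) = 39685/33112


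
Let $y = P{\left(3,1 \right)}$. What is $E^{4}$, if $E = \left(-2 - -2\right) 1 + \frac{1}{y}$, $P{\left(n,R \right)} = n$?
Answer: $\frac{1}{81} \approx 0.012346$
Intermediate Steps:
$y = 3$
$E = \frac{1}{3}$ ($E = \left(-2 - -2\right) 1 + \frac{1}{3} = \left(-2 + 2\right) 1 + \frac{1}{3} = 0 \cdot 1 + \frac{1}{3} = 0 + \frac{1}{3} = \frac{1}{3} \approx 0.33333$)
$E^{4} = \left(\frac{1}{3}\right)^{4} = \frac{1}{81}$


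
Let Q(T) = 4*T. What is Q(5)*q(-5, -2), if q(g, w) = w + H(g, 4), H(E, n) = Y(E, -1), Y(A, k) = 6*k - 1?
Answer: -180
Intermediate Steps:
Y(A, k) = -1 + 6*k
H(E, n) = -7 (H(E, n) = -1 + 6*(-1) = -1 - 6 = -7)
q(g, w) = -7 + w (q(g, w) = w - 7 = -7 + w)
Q(5)*q(-5, -2) = (4*5)*(-7 - 2) = 20*(-9) = -180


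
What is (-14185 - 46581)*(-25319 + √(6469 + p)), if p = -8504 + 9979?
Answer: 1538534354 - 121532*√1986 ≈ 1.5331e+9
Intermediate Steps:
p = 1475
(-14185 - 46581)*(-25319 + √(6469 + p)) = (-14185 - 46581)*(-25319 + √(6469 + 1475)) = -60766*(-25319 + √7944) = -60766*(-25319 + 2*√1986) = 1538534354 - 121532*√1986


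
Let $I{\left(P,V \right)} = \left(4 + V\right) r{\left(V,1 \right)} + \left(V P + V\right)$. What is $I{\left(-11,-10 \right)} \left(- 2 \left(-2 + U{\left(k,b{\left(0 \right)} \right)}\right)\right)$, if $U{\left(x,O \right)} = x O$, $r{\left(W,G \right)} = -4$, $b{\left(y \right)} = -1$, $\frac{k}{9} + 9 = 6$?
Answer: $-6200$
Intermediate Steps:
$k = -27$ ($k = -81 + 9 \cdot 6 = -81 + 54 = -27$)
$U{\left(x,O \right)} = O x$
$I{\left(P,V \right)} = -16 - 3 V + P V$ ($I{\left(P,V \right)} = \left(4 + V\right) \left(-4\right) + \left(V P + V\right) = \left(-16 - 4 V\right) + \left(P V + V\right) = \left(-16 - 4 V\right) + \left(V + P V\right) = -16 - 3 V + P V$)
$I{\left(-11,-10 \right)} \left(- 2 \left(-2 + U{\left(k,b{\left(0 \right)} \right)}\right)\right) = \left(-16 - -30 - -110\right) \left(- 2 \left(-2 - -27\right)\right) = \left(-16 + 30 + 110\right) \left(- 2 \left(-2 + 27\right)\right) = 124 \left(\left(-2\right) 25\right) = 124 \left(-50\right) = -6200$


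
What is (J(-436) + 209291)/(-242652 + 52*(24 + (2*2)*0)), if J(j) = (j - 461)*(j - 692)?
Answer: -1221107/241404 ≈ -5.0584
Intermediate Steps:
J(j) = (-692 + j)*(-461 + j) (J(j) = (-461 + j)*(-692 + j) = (-692 + j)*(-461 + j))
(J(-436) + 209291)/(-242652 + 52*(24 + (2*2)*0)) = ((319012 + (-436)² - 1153*(-436)) + 209291)/(-242652 + 52*(24 + (2*2)*0)) = ((319012 + 190096 + 502708) + 209291)/(-242652 + 52*(24 + 4*0)) = (1011816 + 209291)/(-242652 + 52*(24 + 0)) = 1221107/(-242652 + 52*24) = 1221107/(-242652 + 1248) = 1221107/(-241404) = 1221107*(-1/241404) = -1221107/241404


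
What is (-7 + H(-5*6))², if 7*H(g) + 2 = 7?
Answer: 1936/49 ≈ 39.510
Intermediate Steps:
H(g) = 5/7 (H(g) = -2/7 + (⅐)*7 = -2/7 + 1 = 5/7)
(-7 + H(-5*6))² = (-7 + 5/7)² = (-44/7)² = 1936/49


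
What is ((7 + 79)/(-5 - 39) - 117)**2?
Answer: 6848689/484 ≈ 14150.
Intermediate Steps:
((7 + 79)/(-5 - 39) - 117)**2 = (86/(-44) - 117)**2 = (86*(-1/44) - 117)**2 = (-43/22 - 117)**2 = (-2617/22)**2 = 6848689/484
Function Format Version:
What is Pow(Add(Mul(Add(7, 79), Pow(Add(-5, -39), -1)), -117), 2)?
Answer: Rational(6848689, 484) ≈ 14150.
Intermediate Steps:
Pow(Add(Mul(Add(7, 79), Pow(Add(-5, -39), -1)), -117), 2) = Pow(Add(Mul(86, Pow(-44, -1)), -117), 2) = Pow(Add(Mul(86, Rational(-1, 44)), -117), 2) = Pow(Add(Rational(-43, 22), -117), 2) = Pow(Rational(-2617, 22), 2) = Rational(6848689, 484)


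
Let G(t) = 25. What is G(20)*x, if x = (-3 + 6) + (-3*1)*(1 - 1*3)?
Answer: 225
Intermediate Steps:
x = 9 (x = 3 - 3*(1 - 3) = 3 - 3*(-2) = 3 + 6 = 9)
G(20)*x = 25*9 = 225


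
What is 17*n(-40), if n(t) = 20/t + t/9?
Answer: -1513/18 ≈ -84.056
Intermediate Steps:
n(t) = 20/t + t/9 (n(t) = 20/t + t*(1/9) = 20/t + t/9)
17*n(-40) = 17*(20/(-40) + (1/9)*(-40)) = 17*(20*(-1/40) - 40/9) = 17*(-1/2 - 40/9) = 17*(-89/18) = -1513/18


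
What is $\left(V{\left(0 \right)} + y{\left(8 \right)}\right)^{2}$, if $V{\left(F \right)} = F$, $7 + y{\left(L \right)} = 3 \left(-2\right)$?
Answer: $169$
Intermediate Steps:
$y{\left(L \right)} = -13$ ($y{\left(L \right)} = -7 + 3 \left(-2\right) = -7 - 6 = -13$)
$\left(V{\left(0 \right)} + y{\left(8 \right)}\right)^{2} = \left(0 - 13\right)^{2} = \left(-13\right)^{2} = 169$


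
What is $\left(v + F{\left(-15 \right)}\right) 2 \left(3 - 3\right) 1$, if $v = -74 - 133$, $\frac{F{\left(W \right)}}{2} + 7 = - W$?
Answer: $0$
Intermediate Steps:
$F{\left(W \right)} = -14 - 2 W$ ($F{\left(W \right)} = -14 + 2 \left(- W\right) = -14 - 2 W$)
$v = -207$
$\left(v + F{\left(-15 \right)}\right) 2 \left(3 - 3\right) 1 = \left(-207 - -16\right) 2 \left(3 - 3\right) 1 = \left(-207 + \left(-14 + 30\right)\right) 2 \left(3 - 3\right) 1 = \left(-207 + 16\right) 2 \cdot 0 \cdot 1 = - 191 \cdot 0 \cdot 1 = \left(-191\right) 0 = 0$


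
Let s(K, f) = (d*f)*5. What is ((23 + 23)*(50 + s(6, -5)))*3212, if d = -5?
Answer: 25856600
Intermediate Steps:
s(K, f) = -25*f (s(K, f) = -5*f*5 = -25*f)
((23 + 23)*(50 + s(6, -5)))*3212 = ((23 + 23)*(50 - 25*(-5)))*3212 = (46*(50 + 125))*3212 = (46*175)*3212 = 8050*3212 = 25856600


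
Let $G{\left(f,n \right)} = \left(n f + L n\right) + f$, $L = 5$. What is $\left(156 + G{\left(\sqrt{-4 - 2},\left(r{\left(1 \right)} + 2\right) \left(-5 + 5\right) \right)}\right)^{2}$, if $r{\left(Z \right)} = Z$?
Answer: $\left(156 + i \sqrt{6}\right)^{2} \approx 24330.0 + 764.24 i$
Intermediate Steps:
$G{\left(f,n \right)} = f + 5 n + f n$ ($G{\left(f,n \right)} = \left(n f + 5 n\right) + f = \left(f n + 5 n\right) + f = \left(5 n + f n\right) + f = f + 5 n + f n$)
$\left(156 + G{\left(\sqrt{-4 - 2},\left(r{\left(1 \right)} + 2\right) \left(-5 + 5\right) \right)}\right)^{2} = \left(156 + \left(\sqrt{-4 - 2} + 5 \left(1 + 2\right) \left(-5 + 5\right) + \sqrt{-4 - 2} \left(1 + 2\right) \left(-5 + 5\right)\right)\right)^{2} = \left(156 + \left(\sqrt{-6} + 5 \cdot 3 \cdot 0 + \sqrt{-6} \cdot 3 \cdot 0\right)\right)^{2} = \left(156 + \left(i \sqrt{6} + 5 \cdot 0 + i \sqrt{6} \cdot 0\right)\right)^{2} = \left(156 + \left(i \sqrt{6} + 0 + 0\right)\right)^{2} = \left(156 + i \sqrt{6}\right)^{2}$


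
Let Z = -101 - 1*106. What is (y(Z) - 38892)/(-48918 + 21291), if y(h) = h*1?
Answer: 13033/9209 ≈ 1.4152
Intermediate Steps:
Z = -207 (Z = -101 - 106 = -207)
y(h) = h
(y(Z) - 38892)/(-48918 + 21291) = (-207 - 38892)/(-48918 + 21291) = -39099/(-27627) = -39099*(-1/27627) = 13033/9209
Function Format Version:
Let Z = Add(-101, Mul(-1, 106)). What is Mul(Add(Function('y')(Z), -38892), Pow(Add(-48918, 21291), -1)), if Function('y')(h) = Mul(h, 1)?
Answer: Rational(13033, 9209) ≈ 1.4152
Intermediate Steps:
Z = -207 (Z = Add(-101, -106) = -207)
Function('y')(h) = h
Mul(Add(Function('y')(Z), -38892), Pow(Add(-48918, 21291), -1)) = Mul(Add(-207, -38892), Pow(Add(-48918, 21291), -1)) = Mul(-39099, Pow(-27627, -1)) = Mul(-39099, Rational(-1, 27627)) = Rational(13033, 9209)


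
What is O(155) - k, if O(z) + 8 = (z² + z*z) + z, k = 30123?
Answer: 18074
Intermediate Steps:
O(z) = -8 + z + 2*z² (O(z) = -8 + ((z² + z*z) + z) = -8 + ((z² + z²) + z) = -8 + (2*z² + z) = -8 + (z + 2*z²) = -8 + z + 2*z²)
O(155) - k = (-8 + 155 + 2*155²) - 1*30123 = (-8 + 155 + 2*24025) - 30123 = (-8 + 155 + 48050) - 30123 = 48197 - 30123 = 18074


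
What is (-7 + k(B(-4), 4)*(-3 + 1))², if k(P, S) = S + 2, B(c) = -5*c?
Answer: 361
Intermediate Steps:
k(P, S) = 2 + S
(-7 + k(B(-4), 4)*(-3 + 1))² = (-7 + (2 + 4)*(-3 + 1))² = (-7 + 6*(-2))² = (-7 - 12)² = (-19)² = 361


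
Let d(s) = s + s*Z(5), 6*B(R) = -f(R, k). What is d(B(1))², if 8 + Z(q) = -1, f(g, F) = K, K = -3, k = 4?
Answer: 16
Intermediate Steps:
f(g, F) = -3
Z(q) = -9 (Z(q) = -8 - 1 = -9)
B(R) = ½ (B(R) = (-1*(-3))/6 = (⅙)*3 = ½)
d(s) = -8*s (d(s) = s + s*(-9) = s - 9*s = -8*s)
d(B(1))² = (-8*½)² = (-4)² = 16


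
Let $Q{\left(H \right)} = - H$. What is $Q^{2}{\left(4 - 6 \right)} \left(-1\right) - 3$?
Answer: $-7$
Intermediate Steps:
$Q^{2}{\left(4 - 6 \right)} \left(-1\right) - 3 = \left(- (4 - 6)\right)^{2} \left(-1\right) - 3 = \left(\left(-1\right) \left(-2\right)\right)^{2} \left(-1\right) - 3 = 2^{2} \left(-1\right) - 3 = 4 \left(-1\right) - 3 = -4 - 3 = -7$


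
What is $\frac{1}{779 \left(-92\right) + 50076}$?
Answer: $- \frac{1}{21592} \approx -4.6313 \cdot 10^{-5}$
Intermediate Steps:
$\frac{1}{779 \left(-92\right) + 50076} = \frac{1}{-71668 + 50076} = \frac{1}{-21592} = - \frac{1}{21592}$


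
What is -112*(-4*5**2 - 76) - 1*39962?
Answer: -20250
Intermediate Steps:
-112*(-4*5**2 - 76) - 1*39962 = -112*(-4*25 - 76) - 39962 = -112*(-100 - 76) - 39962 = -112*(-176) - 39962 = 19712 - 39962 = -20250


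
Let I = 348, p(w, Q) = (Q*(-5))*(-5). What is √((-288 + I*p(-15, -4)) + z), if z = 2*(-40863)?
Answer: I*√116814 ≈ 341.78*I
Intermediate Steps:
z = -81726
p(w, Q) = 25*Q (p(w, Q) = -5*Q*(-5) = 25*Q)
√((-288 + I*p(-15, -4)) + z) = √((-288 + 348*(25*(-4))) - 81726) = √((-288 + 348*(-100)) - 81726) = √((-288 - 34800) - 81726) = √(-35088 - 81726) = √(-116814) = I*√116814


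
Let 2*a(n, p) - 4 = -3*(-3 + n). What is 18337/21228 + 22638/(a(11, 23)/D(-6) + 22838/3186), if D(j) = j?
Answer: 382894650545/149381436 ≈ 2563.2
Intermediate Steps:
a(n, p) = 13/2 - 3*n/2 (a(n, p) = 2 + (-3*(-3 + n))/2 = 2 + (9 - 3*n)/2 = 2 + (9/2 - 3*n/2) = 13/2 - 3*n/2)
18337/21228 + 22638/(a(11, 23)/D(-6) + 22838/3186) = 18337/21228 + 22638/((13/2 - 3/2*11)/(-6) + 22838/3186) = 18337*(1/21228) + 22638/((13/2 - 33/2)*(-1/6) + 22838*(1/3186)) = 18337/21228 + 22638/(-10*(-1/6) + 11419/1593) = 18337/21228 + 22638/(5/3 + 11419/1593) = 18337/21228 + 22638/(14074/1593) = 18337/21228 + 22638*(1593/14074) = 18337/21228 + 18031167/7037 = 382894650545/149381436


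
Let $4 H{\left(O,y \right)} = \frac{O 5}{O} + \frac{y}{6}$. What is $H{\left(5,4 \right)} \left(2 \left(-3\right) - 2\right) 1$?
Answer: $- \frac{34}{3} \approx -11.333$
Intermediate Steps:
$H{\left(O,y \right)} = \frac{5}{4} + \frac{y}{24}$ ($H{\left(O,y \right)} = \frac{\frac{O 5}{O} + \frac{y}{6}}{4} = \frac{\frac{5 O}{O} + y \frac{1}{6}}{4} = \frac{5 + \frac{y}{6}}{4} = \frac{5}{4} + \frac{y}{24}$)
$H{\left(5,4 \right)} \left(2 \left(-3\right) - 2\right) 1 = \left(\frac{5}{4} + \frac{1}{24} \cdot 4\right) \left(2 \left(-3\right) - 2\right) 1 = \left(\frac{5}{4} + \frac{1}{6}\right) \left(-6 - 2\right) 1 = \frac{17 \left(\left(-8\right) 1\right)}{12} = \frac{17}{12} \left(-8\right) = - \frac{34}{3}$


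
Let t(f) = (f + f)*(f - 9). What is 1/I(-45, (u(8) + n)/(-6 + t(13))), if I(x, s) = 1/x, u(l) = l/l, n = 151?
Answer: -45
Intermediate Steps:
u(l) = 1
t(f) = 2*f*(-9 + f) (t(f) = (2*f)*(-9 + f) = 2*f*(-9 + f))
1/I(-45, (u(8) + n)/(-6 + t(13))) = 1/(1/(-45)) = 1/(-1/45) = -45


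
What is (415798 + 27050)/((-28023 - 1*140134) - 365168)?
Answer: -147616/177775 ≈ -0.83035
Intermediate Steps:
(415798 + 27050)/((-28023 - 1*140134) - 365168) = 442848/((-28023 - 140134) - 365168) = 442848/(-168157 - 365168) = 442848/(-533325) = 442848*(-1/533325) = -147616/177775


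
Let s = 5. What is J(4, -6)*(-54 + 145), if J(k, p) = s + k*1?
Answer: 819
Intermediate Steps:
J(k, p) = 5 + k (J(k, p) = 5 + k*1 = 5 + k)
J(4, -6)*(-54 + 145) = (5 + 4)*(-54 + 145) = 9*91 = 819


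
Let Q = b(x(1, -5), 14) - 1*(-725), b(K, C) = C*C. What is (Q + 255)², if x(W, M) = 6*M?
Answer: 1382976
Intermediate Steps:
b(K, C) = C²
Q = 921 (Q = 14² - 1*(-725) = 196 + 725 = 921)
(Q + 255)² = (921 + 255)² = 1176² = 1382976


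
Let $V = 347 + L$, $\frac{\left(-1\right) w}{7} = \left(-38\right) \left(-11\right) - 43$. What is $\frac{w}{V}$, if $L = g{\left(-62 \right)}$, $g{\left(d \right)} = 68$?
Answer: $- \frac{525}{83} \approx -6.3253$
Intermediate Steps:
$w = -2625$ ($w = - 7 \left(\left(-38\right) \left(-11\right) - 43\right) = - 7 \left(418 - 43\right) = \left(-7\right) 375 = -2625$)
$L = 68$
$V = 415$ ($V = 347 + 68 = 415$)
$\frac{w}{V} = - \frac{2625}{415} = \left(-2625\right) \frac{1}{415} = - \frac{525}{83}$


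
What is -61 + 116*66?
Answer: 7595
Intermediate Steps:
-61 + 116*66 = -61 + 7656 = 7595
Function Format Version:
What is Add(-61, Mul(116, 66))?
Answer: 7595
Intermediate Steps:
Add(-61, Mul(116, 66)) = Add(-61, 7656) = 7595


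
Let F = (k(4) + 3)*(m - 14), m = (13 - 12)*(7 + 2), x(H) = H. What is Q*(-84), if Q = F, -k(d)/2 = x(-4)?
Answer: 4620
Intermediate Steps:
m = 9 (m = 1*9 = 9)
k(d) = 8 (k(d) = -2*(-4) = 8)
F = -55 (F = (8 + 3)*(9 - 14) = 11*(-5) = -55)
Q = -55
Q*(-84) = -55*(-84) = 4620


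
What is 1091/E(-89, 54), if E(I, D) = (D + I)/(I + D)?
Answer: 1091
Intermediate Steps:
E(I, D) = 1 (E(I, D) = (D + I)/(D + I) = 1)
1091/E(-89, 54) = 1091/1 = 1091*1 = 1091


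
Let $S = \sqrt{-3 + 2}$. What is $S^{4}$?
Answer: $1$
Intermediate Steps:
$S = i$ ($S = \sqrt{-1} = i \approx 1.0 i$)
$S^{4} = i^{4} = 1$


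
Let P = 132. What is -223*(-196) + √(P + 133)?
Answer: 43708 + √265 ≈ 43724.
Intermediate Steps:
-223*(-196) + √(P + 133) = -223*(-196) + √(132 + 133) = 43708 + √265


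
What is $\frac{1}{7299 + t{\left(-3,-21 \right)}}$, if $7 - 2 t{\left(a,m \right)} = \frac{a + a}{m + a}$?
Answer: $\frac{8}{58419} \approx 0.00013694$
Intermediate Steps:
$t{\left(a,m \right)} = \frac{7}{2} - \frac{a}{a + m}$ ($t{\left(a,m \right)} = \frac{7}{2} - \frac{\left(a + a\right) \frac{1}{m + a}}{2} = \frac{7}{2} - \frac{2 a \frac{1}{a + m}}{2} = \frac{7}{2} - \frac{a}{a + m}$)
$\frac{1}{7299 + t{\left(-3,-21 \right)}} = \frac{1}{7299 + \frac{5 \left(-3\right) + 7 \left(-21\right)}{2 \left(-3 - 21\right)}} = \frac{1}{7299 + \frac{-15 - 147}{2 \left(-24\right)}} = \frac{1}{7299 + \frac{1}{2} \left(- \frac{1}{24}\right) \left(-162\right)} = \frac{1}{7299 + \frac{27}{8}} = \frac{1}{\frac{58419}{8}} = \frac{8}{58419}$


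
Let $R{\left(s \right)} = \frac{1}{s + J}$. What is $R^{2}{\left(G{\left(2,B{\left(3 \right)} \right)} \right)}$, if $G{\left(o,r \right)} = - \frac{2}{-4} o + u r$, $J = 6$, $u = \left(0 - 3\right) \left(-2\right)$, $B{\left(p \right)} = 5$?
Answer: $\frac{1}{1369} \approx 0.00073046$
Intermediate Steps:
$u = 6$ ($u = \left(-3\right) \left(-2\right) = 6$)
$G{\left(o,r \right)} = \frac{o}{2} + 6 r$ ($G{\left(o,r \right)} = - \frac{2}{-4} o + 6 r = \left(-2\right) \left(- \frac{1}{4}\right) o + 6 r = \frac{o}{2} + 6 r$)
$R{\left(s \right)} = \frac{1}{6 + s}$ ($R{\left(s \right)} = \frac{1}{s + 6} = \frac{1}{6 + s}$)
$R^{2}{\left(G{\left(2,B{\left(3 \right)} \right)} \right)} = \left(\frac{1}{6 + \left(\frac{1}{2} \cdot 2 + 6 \cdot 5\right)}\right)^{2} = \left(\frac{1}{6 + \left(1 + 30\right)}\right)^{2} = \left(\frac{1}{6 + 31}\right)^{2} = \left(\frac{1}{37}\right)^{2} = \frac{1}{1369}$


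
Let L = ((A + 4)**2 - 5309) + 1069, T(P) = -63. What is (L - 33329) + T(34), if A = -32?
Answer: -36848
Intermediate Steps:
L = -3456 (L = ((-32 + 4)**2 - 5309) + 1069 = ((-28)**2 - 5309) + 1069 = (784 - 5309) + 1069 = -4525 + 1069 = -3456)
(L - 33329) + T(34) = (-3456 - 33329) - 63 = -36785 - 63 = -36848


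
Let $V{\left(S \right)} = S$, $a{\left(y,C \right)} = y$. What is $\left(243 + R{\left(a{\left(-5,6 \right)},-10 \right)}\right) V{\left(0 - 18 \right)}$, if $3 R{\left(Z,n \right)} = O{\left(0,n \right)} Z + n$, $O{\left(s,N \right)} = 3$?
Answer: $-4224$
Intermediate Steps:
$R{\left(Z,n \right)} = Z + \frac{n}{3}$ ($R{\left(Z,n \right)} = \frac{3 Z + n}{3} = \frac{n + 3 Z}{3} = Z + \frac{n}{3}$)
$\left(243 + R{\left(a{\left(-5,6 \right)},-10 \right)}\right) V{\left(0 - 18 \right)} = \left(243 + \left(-5 + \frac{1}{3} \left(-10\right)\right)\right) \left(0 - 18\right) = \left(243 - \frac{25}{3}\right) \left(0 - 18\right) = \left(243 - \frac{25}{3}\right) \left(-18\right) = \frac{704}{3} \left(-18\right) = -4224$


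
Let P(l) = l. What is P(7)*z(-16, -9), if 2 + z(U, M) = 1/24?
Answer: -329/24 ≈ -13.708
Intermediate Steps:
z(U, M) = -47/24 (z(U, M) = -2 + 1/24 = -47/24)
P(7)*z(-16, -9) = 7*(-47/24) = -329/24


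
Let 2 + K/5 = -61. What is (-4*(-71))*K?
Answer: -89460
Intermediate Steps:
K = -315 (K = -10 + 5*(-61) = -10 - 305 = -315)
(-4*(-71))*K = -4*(-71)*(-315) = 284*(-315) = -89460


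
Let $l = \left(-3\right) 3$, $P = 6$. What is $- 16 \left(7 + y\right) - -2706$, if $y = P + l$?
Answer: $2642$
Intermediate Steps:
$l = -9$
$y = -3$ ($y = 6 - 9 = -3$)
$- 16 \left(7 + y\right) - -2706 = - 16 \left(7 - 3\right) - -2706 = \left(-16\right) 4 + 2706 = -64 + 2706 = 2642$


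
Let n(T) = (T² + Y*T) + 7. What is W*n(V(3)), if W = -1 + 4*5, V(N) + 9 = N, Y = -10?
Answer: 1957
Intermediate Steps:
V(N) = -9 + N
W = 19 (W = -1 + 20 = 19)
n(T) = 7 + T² - 10*T (n(T) = (T² - 10*T) + 7 = 7 + T² - 10*T)
W*n(V(3)) = 19*(7 + (-9 + 3)² - 10*(-9 + 3)) = 19*(7 + (-6)² - 10*(-6)) = 19*(7 + 36 + 60) = 19*103 = 1957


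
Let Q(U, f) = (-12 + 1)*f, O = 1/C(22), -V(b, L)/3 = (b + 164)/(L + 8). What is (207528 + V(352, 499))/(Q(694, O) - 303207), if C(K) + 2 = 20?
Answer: -631290888/922357553 ≈ -0.68443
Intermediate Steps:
C(K) = 18 (C(K) = -2 + 20 = 18)
V(b, L) = -3*(164 + b)/(8 + L) (V(b, L) = -3*(b + 164)/(L + 8) = -3*(164 + b)/(8 + L))
O = 1/18 ≈ 0.055556
Q(U, f) = -11*f
(207528 + V(352, 499))/(Q(694, O) - 303207) = (207528 + 3*(-164 - 1*352)/(8 + 499))/(-11*1/18 - 303207) = (207528 + 3*(-164 - 352)/507)/(-11/18 - 303207) = (207528 + 3*(1/507)*(-516))/(-5457737/18) = (207528 - 516/169)*(-18/5457737) = (35071716/169)*(-18/5457737) = -631290888/922357553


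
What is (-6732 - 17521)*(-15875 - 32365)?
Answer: 1169964720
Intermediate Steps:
(-6732 - 17521)*(-15875 - 32365) = -24253*(-48240) = 1169964720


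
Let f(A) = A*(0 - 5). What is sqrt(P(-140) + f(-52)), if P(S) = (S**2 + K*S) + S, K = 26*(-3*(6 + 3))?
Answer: 20*sqrt(295) ≈ 343.51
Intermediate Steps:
K = -702 (K = 26*(-3*9) = 26*(-27) = -702)
P(S) = S**2 - 701*S (P(S) = (S**2 - 702*S) + S = S**2 - 701*S)
f(A) = -5*A (f(A) = A*(-5) = -5*A)
sqrt(P(-140) + f(-52)) = sqrt(-140*(-701 - 140) - 5*(-52)) = sqrt(-140*(-841) + 260) = sqrt(117740 + 260) = sqrt(118000) = 20*sqrt(295)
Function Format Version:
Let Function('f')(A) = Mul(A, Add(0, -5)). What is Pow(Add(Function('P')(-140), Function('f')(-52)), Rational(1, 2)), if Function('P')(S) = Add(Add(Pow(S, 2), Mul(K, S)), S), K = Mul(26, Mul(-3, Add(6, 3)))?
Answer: Mul(20, Pow(295, Rational(1, 2))) ≈ 343.51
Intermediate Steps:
K = -702 (K = Mul(26, Mul(-3, 9)) = Mul(26, -27) = -702)
Function('P')(S) = Add(Pow(S, 2), Mul(-701, S)) (Function('P')(S) = Add(Add(Pow(S, 2), Mul(-702, S)), S) = Add(Pow(S, 2), Mul(-701, S)))
Function('f')(A) = Mul(-5, A) (Function('f')(A) = Mul(A, -5) = Mul(-5, A))
Pow(Add(Function('P')(-140), Function('f')(-52)), Rational(1, 2)) = Pow(Add(Mul(-140, Add(-701, -140)), Mul(-5, -52)), Rational(1, 2)) = Pow(Add(Mul(-140, -841), 260), Rational(1, 2)) = Pow(Add(117740, 260), Rational(1, 2)) = Pow(118000, Rational(1, 2)) = Mul(20, Pow(295, Rational(1, 2)))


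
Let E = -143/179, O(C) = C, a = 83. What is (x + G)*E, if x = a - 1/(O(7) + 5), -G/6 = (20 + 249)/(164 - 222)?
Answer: -5511077/62292 ≈ -88.472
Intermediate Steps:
G = 807/29 (G = -6*(20 + 249)/(164 - 222) = -1614/(-58) = -1614*(-1)/58 = -6*(-269/58) = 807/29 ≈ 27.828)
E = -143/179 (E = -143*1/179 = -143/179 ≈ -0.79888)
x = 995/12 (x = 83 - 1/(7 + 5) = 83 - 1/12 = 995/12 ≈ 82.917)
(x + G)*E = (995/12 + 807/29)*(-143/179) = (38539/348)*(-143/179) = -5511077/62292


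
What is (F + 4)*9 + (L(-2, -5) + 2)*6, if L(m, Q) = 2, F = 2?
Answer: 78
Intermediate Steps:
(F + 4)*9 + (L(-2, -5) + 2)*6 = (2 + 4)*9 + (2 + 2)*6 = 6*9 + 4*6 = 54 + 24 = 78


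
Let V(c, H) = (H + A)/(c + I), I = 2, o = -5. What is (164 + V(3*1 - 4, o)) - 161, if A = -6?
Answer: -8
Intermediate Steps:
V(c, H) = (-6 + H)/(2 + c) (V(c, H) = (H - 6)/(c + 2) = (-6 + H)/(2 + c))
(164 + V(3*1 - 4, o)) - 161 = (164 + (-6 - 5)/(2 + (3*1 - 4))) - 161 = (164 - 11/(2 + (3 - 4))) - 161 = (164 - 11/(2 - 1)) - 161 = (164 - 11/1) - 161 = (164 + 1*(-11)) - 161 = (164 - 11) - 161 = 153 - 161 = -8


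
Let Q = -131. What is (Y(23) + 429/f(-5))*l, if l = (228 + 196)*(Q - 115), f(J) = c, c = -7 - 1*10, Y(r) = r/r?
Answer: 42973248/17 ≈ 2.5278e+6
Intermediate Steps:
Y(r) = 1
c = -17 (c = -7 - 10 = -17)
f(J) = -17
l = -104304 (l = (228 + 196)*(-131 - 115) = 424*(-246) = -104304)
(Y(23) + 429/f(-5))*l = (1 + 429/(-17))*(-104304) = (1 + 429*(-1/17))*(-104304) = (1 - 429/17)*(-104304) = -412/17*(-104304) = 42973248/17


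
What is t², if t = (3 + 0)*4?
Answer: 144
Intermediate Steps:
t = 12 (t = 3*4 = 12)
t² = 12² = 144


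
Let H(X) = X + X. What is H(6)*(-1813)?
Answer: -21756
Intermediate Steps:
H(X) = 2*X
H(6)*(-1813) = (2*6)*(-1813) = 12*(-1813) = -21756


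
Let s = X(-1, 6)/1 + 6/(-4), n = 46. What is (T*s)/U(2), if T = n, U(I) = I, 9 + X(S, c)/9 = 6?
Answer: -1311/2 ≈ -655.50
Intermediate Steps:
X(S, c) = -27 (X(S, c) = -81 + 9*6 = -81 + 54 = -27)
T = 46
s = -57/2 (s = -27/1 + 6/(-4) = -27*1 + 6*(-1/4) = -27 - 3/2 = -57/2 ≈ -28.500)
(T*s)/U(2) = (46*(-57/2))/2 = -1311*1/2 = -1311/2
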